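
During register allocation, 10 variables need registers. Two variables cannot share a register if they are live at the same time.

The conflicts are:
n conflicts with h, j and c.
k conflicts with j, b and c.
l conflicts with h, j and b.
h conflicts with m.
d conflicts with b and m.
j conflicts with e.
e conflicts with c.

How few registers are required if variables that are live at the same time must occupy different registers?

The cycle b-l-h-m-d-b has odd length 5, so it cannot be 2-colored; at least 3 registers are needed.
3 registers suffice: n=2, k=2, l=2, h=1, d=2, j=1, b=1, e=2, c=1, m=3. No two conflicting variables share a register.

3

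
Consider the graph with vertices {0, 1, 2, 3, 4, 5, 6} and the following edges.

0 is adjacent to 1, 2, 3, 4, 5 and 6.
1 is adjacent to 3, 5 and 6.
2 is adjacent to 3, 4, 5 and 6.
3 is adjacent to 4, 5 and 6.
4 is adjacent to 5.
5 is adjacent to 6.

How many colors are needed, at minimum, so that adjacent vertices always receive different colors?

0, 2, 3, 4, 5 are pairwise adjacent (a clique of size 5), so at least 5 colors are needed.
5 colors suffice: color red → {0}; color blue → {3}; color green → {5}; color yellow → {1, 2}; color purple → {4, 6}. No two adjacent vertices share a color.

5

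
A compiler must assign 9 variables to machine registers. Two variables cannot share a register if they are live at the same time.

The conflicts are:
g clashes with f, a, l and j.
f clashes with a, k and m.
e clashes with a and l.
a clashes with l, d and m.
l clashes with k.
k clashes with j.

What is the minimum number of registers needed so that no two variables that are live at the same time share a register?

e, a, l are mutually in conflict, so at least 3 registers are needed.
Using 3 registers: g=3, f=2, e=3, a=1, l=2, k=1, d=2, j=2, m=3. Each listed conflict is separated.

3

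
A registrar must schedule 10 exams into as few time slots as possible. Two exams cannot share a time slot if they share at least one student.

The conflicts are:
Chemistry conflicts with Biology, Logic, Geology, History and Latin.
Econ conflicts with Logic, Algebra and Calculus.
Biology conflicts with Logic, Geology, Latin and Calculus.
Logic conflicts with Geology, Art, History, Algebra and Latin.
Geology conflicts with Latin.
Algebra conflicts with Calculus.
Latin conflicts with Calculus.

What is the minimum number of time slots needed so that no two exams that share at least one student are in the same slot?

Chemistry, Biology, Logic, Geology, Latin pairwise conflict, so at least 5 time slots are needed.
A valid assignment using 5 time slots: Chemistry=4, Econ=3, Biology=2, Logic=1, Geology=5, Art=2, History=2, Algebra=2, Latin=3, Calculus=1. Each listed conflict is separated.

5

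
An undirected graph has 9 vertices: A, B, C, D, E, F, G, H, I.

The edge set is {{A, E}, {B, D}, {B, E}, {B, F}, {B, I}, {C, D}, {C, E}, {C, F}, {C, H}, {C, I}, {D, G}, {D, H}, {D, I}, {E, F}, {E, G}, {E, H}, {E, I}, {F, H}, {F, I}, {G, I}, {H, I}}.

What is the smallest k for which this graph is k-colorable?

C, E, F, H, I form a clique, so at least 5 colors are needed.
5 colors suffice: color red → {A, I}; color blue → {D, E}; color green → {B, G, H}; color yellow → {C}; color purple → {F}. Each edge has distinct colors on its endpoints.

5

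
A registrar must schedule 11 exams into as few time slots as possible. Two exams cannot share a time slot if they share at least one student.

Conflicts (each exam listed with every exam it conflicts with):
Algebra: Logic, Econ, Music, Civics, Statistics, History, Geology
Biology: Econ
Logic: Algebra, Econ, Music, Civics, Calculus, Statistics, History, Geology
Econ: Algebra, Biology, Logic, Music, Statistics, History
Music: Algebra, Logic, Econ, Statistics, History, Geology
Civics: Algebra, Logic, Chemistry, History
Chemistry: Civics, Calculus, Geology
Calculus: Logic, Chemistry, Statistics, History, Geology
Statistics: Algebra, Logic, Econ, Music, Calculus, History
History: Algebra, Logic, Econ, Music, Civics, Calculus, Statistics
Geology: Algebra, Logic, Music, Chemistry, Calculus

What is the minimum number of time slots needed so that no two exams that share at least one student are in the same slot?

Algebra, Logic, Econ, Music, Statistics, History all conflict with each other, so at least 6 time slots are needed.
6 time slots suffice: time slot 1 → {Biology, Logic, Chemistry}; time slot 2 → {History, Geology}; time slot 3 → {Algebra, Calculus}; time slot 4 → {Civics, Statistics}; time slot 5 → {Econ}; time slot 6 → {Music}. Every pair that conflicts lands in different time slots.

6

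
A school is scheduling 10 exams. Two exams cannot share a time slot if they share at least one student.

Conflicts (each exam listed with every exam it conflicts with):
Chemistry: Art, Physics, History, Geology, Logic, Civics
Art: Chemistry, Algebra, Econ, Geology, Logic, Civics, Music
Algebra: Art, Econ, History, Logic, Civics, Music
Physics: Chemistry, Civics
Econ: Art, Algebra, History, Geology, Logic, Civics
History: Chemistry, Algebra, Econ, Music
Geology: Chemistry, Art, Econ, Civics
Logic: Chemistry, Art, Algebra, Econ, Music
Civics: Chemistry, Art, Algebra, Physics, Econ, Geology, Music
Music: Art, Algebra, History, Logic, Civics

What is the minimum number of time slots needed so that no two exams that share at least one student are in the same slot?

4

Art, Algebra, Econ, Logic pairwise conflict, so at least 4 time slots are needed.
Using 4 time slots: Chemistry=4, Art=1, Algebra=3, Physics=1, Econ=4, History=1, Geology=3, Logic=2, Civics=2, Music=4. No two conflicting exams share a time slot.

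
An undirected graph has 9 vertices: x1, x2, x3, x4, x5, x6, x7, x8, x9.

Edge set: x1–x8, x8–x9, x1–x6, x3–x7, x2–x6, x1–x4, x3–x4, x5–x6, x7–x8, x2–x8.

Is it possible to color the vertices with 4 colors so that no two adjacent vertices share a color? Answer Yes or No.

The chromatic number is 3. The cycle x7-x3-x4-x1-x8-x7 has odd length 5, so it cannot be 2-colored; at least 3 colors are needed.
A valid assignment using 3 colors: x1=2, x2=2, x3=3, x4=1, x5=2, x6=1, x7=2, x8=1, x9=2.
Since 4 ≥ 3, a proper 4-coloring certainly exists.

Yes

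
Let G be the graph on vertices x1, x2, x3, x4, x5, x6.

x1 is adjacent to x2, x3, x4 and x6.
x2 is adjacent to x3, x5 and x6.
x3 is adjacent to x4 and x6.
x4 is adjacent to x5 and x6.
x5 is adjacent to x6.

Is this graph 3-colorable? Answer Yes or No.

No

x1, x2, x3, x6 are mutually adjacent (a clique of size 4), so at least 4 colors are needed.
So 3 colors are not enough.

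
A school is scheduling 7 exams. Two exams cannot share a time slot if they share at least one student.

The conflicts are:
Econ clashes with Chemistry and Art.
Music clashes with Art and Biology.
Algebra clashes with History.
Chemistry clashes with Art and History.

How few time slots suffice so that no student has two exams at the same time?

3

Econ, Chemistry, Art all conflict with each other, so at least 3 time slots are needed.
Using 3 time slots: Econ=3, Music=2, Algebra=2, Chemistry=2, Art=1, History=1, Biology=1. Every pair that conflicts lands in different time slots.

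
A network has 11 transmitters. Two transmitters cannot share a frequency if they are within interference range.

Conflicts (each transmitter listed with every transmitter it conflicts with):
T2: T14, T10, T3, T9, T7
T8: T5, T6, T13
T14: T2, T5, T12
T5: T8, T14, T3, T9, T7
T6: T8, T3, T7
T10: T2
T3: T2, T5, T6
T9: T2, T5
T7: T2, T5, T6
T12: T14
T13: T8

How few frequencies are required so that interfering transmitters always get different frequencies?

2

T8 and T6 conflict, so at least 2 frequencies are needed.
2 frequencies suffice: T2=1, T8=2, T14=2, T5=1, T6=1, T10=2, T3=2, T9=2, T7=2, T12=1, T13=1. No two conflicting transmitters share a frequency.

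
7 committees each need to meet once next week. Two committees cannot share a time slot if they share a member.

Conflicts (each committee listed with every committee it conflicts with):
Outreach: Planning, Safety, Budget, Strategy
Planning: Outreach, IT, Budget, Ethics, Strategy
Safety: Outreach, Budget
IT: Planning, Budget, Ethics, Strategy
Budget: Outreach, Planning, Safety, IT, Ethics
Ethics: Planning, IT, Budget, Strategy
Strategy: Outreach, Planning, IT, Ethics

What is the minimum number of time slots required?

Planning, IT, Budget, Ethics all conflict with each other, so at least 4 time slots are needed.
Using 4 time slots: Outreach=3, Planning=1, Safety=1, IT=4, Budget=2, Ethics=3, Strategy=2. Each listed conflict is separated.

4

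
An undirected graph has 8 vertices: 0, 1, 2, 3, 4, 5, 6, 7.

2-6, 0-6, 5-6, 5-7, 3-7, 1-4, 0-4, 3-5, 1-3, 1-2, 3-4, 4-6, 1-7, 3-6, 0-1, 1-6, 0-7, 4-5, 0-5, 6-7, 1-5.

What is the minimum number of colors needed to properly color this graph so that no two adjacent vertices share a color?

1, 3, 5, 6, 7 are mutually adjacent (a clique of size 5), so at least 5 colors are needed.
5 colors suffice: color a → {6}; color b → {1}; color c → {2, 5}; color d → {0, 3}; color e → {4, 7}. No two adjacent vertices share a color.

5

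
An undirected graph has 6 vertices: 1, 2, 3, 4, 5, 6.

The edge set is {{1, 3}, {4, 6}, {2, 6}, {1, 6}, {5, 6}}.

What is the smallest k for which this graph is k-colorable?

4 and 6 are adjacent, so at least 2 colors are needed.
2 colors suffice: 1=b, 2=b, 3=a, 4=b, 5=b, 6=a. Each edge has distinct colors on its endpoints.

2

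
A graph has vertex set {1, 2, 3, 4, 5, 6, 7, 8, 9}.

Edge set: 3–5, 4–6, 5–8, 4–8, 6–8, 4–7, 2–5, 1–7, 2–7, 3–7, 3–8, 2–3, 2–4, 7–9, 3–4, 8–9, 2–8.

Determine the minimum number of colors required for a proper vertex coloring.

4

2, 3, 4, 7 are pairwise adjacent (a clique of size 4), so at least 4 colors are needed.
A valid assignment using 4 colors: 1=b, 2=d, 3=c, 4=b, 5=b, 6=c, 7=a, 8=a, 9=b. No two adjacent vertices share a color.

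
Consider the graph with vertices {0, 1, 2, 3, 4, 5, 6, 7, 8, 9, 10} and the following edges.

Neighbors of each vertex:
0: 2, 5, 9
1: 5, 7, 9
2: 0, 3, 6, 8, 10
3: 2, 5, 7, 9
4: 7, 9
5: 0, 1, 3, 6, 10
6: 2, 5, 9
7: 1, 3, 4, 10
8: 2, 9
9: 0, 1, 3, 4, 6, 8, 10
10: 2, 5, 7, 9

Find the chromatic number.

4 and 9 are adjacent, so at least 2 colors are needed.
2 colors suffice: color a → {2, 5, 7, 9}; color b → {0, 1, 3, 4, 6, 8, 10}. No two adjacent vertices share a color.

2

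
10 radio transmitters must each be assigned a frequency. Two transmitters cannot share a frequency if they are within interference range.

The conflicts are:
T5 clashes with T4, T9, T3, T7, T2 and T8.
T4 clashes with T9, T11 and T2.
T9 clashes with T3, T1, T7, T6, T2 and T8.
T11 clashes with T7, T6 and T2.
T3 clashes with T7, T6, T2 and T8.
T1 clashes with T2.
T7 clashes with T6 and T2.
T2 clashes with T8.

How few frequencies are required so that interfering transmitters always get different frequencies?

5

T5, T9, T3, T7, T2 all conflict with each other, so at least 5 frequencies are needed.
A valid assignment using 5 frequencies: T5=3, T4=4, T9=1, T11=1, T3=4, T1=3, T7=5, T6=2, T2=2, T8=5. Each listed conflict is separated.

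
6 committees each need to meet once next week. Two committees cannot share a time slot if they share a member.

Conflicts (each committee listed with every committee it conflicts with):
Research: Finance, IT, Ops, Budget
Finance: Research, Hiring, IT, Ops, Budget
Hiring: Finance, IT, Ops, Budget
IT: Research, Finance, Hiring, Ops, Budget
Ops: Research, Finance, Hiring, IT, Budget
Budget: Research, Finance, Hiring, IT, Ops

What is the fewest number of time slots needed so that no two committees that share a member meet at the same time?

5

Finance, Hiring, IT, Ops, Budget pairwise conflict, so at least 5 time slots are needed.
5 time slots suffice: time slot 1 → {IT}; time slot 2 → {Budget}; time slot 3 → {Finance}; time slot 4 → {Ops}; time slot 5 → {Research, Hiring}. No two conflicting committees share a time slot.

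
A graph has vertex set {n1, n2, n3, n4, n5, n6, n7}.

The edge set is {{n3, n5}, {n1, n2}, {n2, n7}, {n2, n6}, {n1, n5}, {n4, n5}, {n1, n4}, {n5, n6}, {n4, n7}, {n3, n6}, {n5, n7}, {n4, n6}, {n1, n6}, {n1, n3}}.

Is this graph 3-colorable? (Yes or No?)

No

n1, n3, n5, n6 are pairwise adjacent (a clique of size 4), so at least 4 colors are needed.
So 3 colors are not enough.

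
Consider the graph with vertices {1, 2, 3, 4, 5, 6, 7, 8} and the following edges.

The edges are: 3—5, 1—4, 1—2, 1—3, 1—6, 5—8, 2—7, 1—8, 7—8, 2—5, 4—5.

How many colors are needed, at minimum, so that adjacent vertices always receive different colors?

2

2 and 5 are adjacent, so at least 2 colors are needed.
2 colors suffice: color a → {1, 5, 7}; color b → {2, 3, 4, 6, 8}. Each edge has distinct colors on its endpoints.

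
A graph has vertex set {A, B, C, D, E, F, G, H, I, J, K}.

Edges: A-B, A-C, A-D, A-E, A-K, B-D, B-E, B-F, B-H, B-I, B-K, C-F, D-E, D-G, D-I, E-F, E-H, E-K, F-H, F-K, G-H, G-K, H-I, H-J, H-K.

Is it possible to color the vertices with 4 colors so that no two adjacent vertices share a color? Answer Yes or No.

No

B, E, F, H, K form a clique, so at least 5 colors are needed.
So 4 colors are not enough.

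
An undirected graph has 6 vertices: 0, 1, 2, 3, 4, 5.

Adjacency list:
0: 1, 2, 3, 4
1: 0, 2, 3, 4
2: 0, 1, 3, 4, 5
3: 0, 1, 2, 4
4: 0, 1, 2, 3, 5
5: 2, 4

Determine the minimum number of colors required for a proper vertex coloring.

5

0, 1, 2, 3, 4 are mutually adjacent (a clique of size 5), so at least 5 colors are needed.
5 colors suffice: color a → {4}; color b → {2}; color c → {1, 5}; color d → {0}; color e → {3}. Each edge has distinct colors on its endpoints.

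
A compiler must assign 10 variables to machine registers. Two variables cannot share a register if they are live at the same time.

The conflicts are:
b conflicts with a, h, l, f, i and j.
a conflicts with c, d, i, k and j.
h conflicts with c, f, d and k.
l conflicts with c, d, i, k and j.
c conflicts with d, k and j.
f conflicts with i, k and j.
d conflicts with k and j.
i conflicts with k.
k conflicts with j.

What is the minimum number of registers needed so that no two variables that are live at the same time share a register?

5

a, c, d, k, j are mutually in conflict, so at least 5 registers are needed.
5 registers suffice: register 1 → {b, k}; register 2 → {h, i, j}; register 3 → {f, d}; register 4 → {c}; register 5 → {a, l}. No two conflicting variables share a register.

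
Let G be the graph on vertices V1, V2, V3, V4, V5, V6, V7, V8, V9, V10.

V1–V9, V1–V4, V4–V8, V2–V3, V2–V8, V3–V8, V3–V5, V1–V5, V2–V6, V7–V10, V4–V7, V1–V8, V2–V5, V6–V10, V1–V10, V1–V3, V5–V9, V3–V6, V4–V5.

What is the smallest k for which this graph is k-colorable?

3

V2, V3, V8 are mutually adjacent, so at least 3 colors are needed.
3 colors suffice: color R → {V1, V2, V7}; color B → {V3, V4, V9, V10}; color G → {V5, V6, V8}. No two adjacent vertices share a color.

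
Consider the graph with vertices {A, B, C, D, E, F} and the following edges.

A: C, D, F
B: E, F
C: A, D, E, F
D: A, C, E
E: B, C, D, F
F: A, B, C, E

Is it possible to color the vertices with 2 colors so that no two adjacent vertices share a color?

No

C, D, E are mutually adjacent, so at least 3 colors are needed.
So 2 colors are not enough.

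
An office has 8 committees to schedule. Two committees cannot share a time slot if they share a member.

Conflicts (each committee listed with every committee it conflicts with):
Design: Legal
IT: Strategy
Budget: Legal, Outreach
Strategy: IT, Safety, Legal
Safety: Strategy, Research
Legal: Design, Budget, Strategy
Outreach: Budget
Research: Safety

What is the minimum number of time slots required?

Design and Legal conflict, so at least 2 time slots are needed.
2 time slots suffice: time slot 1 → {IT, Safety, Legal, Outreach}; time slot 2 → {Design, Budget, Strategy, Research}. No two conflicting committees share a time slot.

2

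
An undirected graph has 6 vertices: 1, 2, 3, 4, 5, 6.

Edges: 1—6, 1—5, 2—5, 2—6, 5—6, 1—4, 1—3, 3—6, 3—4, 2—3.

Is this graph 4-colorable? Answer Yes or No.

The chromatic number is 3. 1, 3, 4 are mutually adjacent, so at least 3 colors are needed.
3 colors suffice: 1=red, 2=red, 3=green, 4=blue, 5=green, 6=blue.
Since 4 ≥ 3, a proper 4-coloring certainly exists.

Yes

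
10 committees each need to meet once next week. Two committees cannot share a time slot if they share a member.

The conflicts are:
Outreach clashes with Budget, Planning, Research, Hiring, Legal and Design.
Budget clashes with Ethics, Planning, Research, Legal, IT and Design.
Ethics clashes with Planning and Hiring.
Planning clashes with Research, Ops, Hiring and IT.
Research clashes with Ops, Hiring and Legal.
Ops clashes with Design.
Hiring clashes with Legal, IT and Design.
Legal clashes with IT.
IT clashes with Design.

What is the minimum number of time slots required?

Outreach, Budget, Research, Legal are mutually in conflict, so at least 4 time slots are needed.
4 time slots suffice: time slot 1 → {Planning, Legal, Design}; time slot 2 → {Budget, Ops, Hiring}; time slot 3 → {Ethics, Research, IT}; time slot 4 → {Outreach}. Every pair that conflicts lands in different time slots.

4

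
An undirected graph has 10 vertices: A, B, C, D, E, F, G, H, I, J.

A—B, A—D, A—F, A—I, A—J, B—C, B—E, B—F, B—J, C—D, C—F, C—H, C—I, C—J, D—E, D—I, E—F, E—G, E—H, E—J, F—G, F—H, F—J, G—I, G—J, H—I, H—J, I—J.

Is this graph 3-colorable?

B, C, F, J form a clique, so at least 4 colors are needed.
So 3 colors are not enough.

No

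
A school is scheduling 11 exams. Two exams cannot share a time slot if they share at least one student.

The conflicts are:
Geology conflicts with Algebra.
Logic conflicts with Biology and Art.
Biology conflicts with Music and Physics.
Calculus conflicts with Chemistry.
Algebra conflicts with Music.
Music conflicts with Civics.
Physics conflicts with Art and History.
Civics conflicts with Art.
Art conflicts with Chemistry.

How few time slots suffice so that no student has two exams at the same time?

The cycle Music-Civics-Art-Logic-Biology-Music has odd length 5, so it cannot be 2-colored; at least 3 time slots are needed.
3 time slots suffice: time slot 1 → {Geology, Calculus, Music, Art, History}; time slot 2 → {Logic, Algebra, Physics, Civics, Chemistry}; time slot 3 → {Biology}. No two conflicting exams share a time slot.

3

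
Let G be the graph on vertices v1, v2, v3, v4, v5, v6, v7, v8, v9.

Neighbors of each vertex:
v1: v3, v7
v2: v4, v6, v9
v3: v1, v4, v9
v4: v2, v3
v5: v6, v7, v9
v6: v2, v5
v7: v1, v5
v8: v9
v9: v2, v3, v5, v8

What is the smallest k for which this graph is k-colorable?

3

The cycle v7-v1-v3-v9-v5-v7 has odd length 5, so it cannot be 2-colored; at least 3 colors are needed.
3 colors suffice: color 1 → {v1, v4, v6, v9}; color 2 → {v2, v3, v5, v8}; color 3 → {v7}. Every edge joins two different colors.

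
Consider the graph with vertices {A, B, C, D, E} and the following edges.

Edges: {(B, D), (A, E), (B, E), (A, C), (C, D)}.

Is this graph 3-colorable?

Yes

The chromatic number is 3. The cycle D-B-E-A-C-D has odd length 5, so it cannot be 2-colored; at least 3 colors are needed.
A valid assignment using 3 colors: A=3, B=2, C=2, D=1, E=1.
That is already a proper 3-coloring.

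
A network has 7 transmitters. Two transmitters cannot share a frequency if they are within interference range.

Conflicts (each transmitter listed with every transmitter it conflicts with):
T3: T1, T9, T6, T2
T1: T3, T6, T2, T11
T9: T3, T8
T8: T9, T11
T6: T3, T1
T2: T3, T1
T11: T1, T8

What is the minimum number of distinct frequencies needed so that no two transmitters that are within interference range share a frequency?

3

T3, T1, T6 all conflict with each other, so at least 3 frequencies are needed.
3 frequencies suffice: frequency 1 → {T3, T8}; frequency 2 → {T1, T9}; frequency 3 → {T6, T2, T11}. Each listed conflict is separated.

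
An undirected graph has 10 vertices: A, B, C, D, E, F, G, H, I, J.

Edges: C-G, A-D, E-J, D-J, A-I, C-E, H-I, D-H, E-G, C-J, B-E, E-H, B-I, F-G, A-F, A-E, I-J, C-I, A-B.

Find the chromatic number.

3

A, B, I are mutually adjacent, so at least 3 colors are needed.
A valid assignment using 3 colors: A=2, B=3, C=2, D=1, E=1, F=1, G=3, H=2, I=1, J=3. Each edge has distinct colors on its endpoints.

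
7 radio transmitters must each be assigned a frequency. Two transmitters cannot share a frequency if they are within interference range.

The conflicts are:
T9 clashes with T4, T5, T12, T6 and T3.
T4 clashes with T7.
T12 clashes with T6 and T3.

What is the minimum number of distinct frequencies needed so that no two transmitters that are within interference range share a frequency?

T9, T12, T6 are mutually in conflict, so at least 3 frequencies are needed.
3 frequencies suffice: frequency 1 → {T9, T7}; frequency 2 → {T4, T5, T12}; frequency 3 → {T6, T3}. Every pair that conflicts lands in different frequencies.

3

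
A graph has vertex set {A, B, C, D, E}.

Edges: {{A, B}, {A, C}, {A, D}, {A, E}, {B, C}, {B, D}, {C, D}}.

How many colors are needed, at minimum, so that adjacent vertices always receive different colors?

4

A, B, C, D are mutually adjacent (a clique of size 4), so at least 4 colors are needed.
4 colors suffice: color red → {A}; color blue → {C, E}; color green → {B}; color yellow → {D}. Every edge joins two different colors.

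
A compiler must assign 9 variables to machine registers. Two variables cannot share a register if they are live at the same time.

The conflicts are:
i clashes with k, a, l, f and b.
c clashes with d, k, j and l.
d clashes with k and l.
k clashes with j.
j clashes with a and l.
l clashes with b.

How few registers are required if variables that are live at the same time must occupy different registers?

i, l, b all conflict with each other, so at least 3 registers are needed.
A valid assignment using 3 registers: i=1, c=3, d=1, k=2, j=1, a=2, l=2, f=2, b=3. Each listed conflict is separated.

3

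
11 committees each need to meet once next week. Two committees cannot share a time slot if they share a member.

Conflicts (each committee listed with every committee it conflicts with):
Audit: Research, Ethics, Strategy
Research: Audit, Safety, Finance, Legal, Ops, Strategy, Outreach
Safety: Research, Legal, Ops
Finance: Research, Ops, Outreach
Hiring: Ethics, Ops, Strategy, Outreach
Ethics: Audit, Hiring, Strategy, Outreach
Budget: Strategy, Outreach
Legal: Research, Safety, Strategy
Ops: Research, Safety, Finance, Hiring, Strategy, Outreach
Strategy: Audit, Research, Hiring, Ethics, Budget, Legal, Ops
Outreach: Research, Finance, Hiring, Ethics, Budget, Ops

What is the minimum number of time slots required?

Research, Finance, Ops, Outreach all conflict with each other, so at least 4 time slots are needed.
Using 4 time slots: Audit=3, Research=2, Safety=1, Finance=4, Hiring=4, Ethics=2, Budget=2, Legal=3, Ops=3, Strategy=1, Outreach=1. Every pair that conflicts lands in different time slots.

4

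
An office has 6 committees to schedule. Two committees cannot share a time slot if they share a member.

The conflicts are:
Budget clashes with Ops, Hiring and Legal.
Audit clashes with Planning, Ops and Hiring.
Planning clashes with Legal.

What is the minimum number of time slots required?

The cycle Hiring-Audit-Planning-Legal-Budget-Hiring has odd length 5, so it cannot be 2-colored; at least 3 time slots are needed.
A valid assignment using 3 time slots: Budget=1, Audit=1, Planning=2, Ops=2, Hiring=2, Legal=3. No two conflicting committees share a time slot.

3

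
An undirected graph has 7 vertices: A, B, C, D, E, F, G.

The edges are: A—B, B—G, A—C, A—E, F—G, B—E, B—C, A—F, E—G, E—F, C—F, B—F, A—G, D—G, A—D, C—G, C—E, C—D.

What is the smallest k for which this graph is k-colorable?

A, B, C, E, F, G are mutually adjacent (a clique of size 6), so at least 6 colors are needed.
6 colors suffice: color 1 → {C}; color 2 → {G}; color 3 → {A}; color 4 → {D, F}; color 5 → {B}; color 6 → {E}. Every edge joins two different colors.

6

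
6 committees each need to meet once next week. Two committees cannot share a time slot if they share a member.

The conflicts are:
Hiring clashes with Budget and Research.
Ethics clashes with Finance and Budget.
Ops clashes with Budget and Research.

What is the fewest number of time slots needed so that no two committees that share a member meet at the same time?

Hiring and Budget conflict, so at least 2 time slots are needed.
2 time slots suffice: time slot 1 → {Finance, Budget, Research}; time slot 2 → {Hiring, Ethics, Ops}. Each listed conflict is separated.

2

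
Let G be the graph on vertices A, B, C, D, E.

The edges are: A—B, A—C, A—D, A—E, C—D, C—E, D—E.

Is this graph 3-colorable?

No

A, C, D, E form a clique, so at least 4 colors are needed.
So 3 colors are not enough.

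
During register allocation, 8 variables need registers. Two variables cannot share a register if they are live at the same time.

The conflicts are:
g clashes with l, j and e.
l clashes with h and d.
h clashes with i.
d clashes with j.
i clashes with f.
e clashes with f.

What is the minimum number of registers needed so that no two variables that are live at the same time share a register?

g and e conflict, so at least 2 registers are needed.
Using 2 registers: g=1, l=2, h=1, d=1, i=2, j=2, e=2, f=1. Each listed conflict is separated.

2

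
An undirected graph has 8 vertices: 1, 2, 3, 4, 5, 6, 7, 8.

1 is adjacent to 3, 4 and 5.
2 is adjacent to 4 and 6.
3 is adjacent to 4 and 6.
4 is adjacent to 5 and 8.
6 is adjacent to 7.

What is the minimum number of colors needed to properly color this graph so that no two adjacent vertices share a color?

3

1, 4, 5 form a triangle, so at least 3 colors are needed.
3 colors suffice: 1=c, 2=b, 3=b, 4=a, 5=b, 6=a, 7=b, 8=b. No two adjacent vertices share a color.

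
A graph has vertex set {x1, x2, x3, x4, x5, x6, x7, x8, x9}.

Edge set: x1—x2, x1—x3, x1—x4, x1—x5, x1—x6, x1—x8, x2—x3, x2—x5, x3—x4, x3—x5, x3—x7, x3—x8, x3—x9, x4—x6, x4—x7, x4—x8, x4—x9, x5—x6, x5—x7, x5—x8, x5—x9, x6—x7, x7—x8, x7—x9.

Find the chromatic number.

4

x3, x5, x7, x8 are pairwise adjacent (a clique of size 4), so at least 4 colors are needed.
A valid assignment using 4 colors: x1=3, x2=4, x3=2, x4=1, x5=1, x6=2, x7=3, x8=4, x9=4. Every edge joins two different colors.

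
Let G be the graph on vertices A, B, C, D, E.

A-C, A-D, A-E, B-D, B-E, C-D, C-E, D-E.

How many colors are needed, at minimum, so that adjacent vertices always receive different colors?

4

A, C, D, E form a clique, so at least 4 colors are needed.
One proper 4-coloring: A=yellow, B=green, C=green, D=red, E=blue. Each edge has distinct colors on its endpoints.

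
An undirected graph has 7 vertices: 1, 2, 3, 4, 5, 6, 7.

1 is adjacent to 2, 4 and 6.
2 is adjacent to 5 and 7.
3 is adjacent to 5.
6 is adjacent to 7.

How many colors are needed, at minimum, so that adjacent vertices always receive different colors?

6 and 7 are adjacent, so at least 2 colors are needed.
One proper 2-coloring: 1=a, 2=b, 3=b, 4=b, 5=a, 6=b, 7=a. Each edge has distinct colors on its endpoints.

2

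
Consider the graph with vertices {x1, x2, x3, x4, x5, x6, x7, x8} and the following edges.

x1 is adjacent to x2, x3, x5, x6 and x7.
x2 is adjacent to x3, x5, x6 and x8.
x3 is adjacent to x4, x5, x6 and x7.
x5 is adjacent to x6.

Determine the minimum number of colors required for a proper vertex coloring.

x1, x2, x3, x5, x6 form a clique, so at least 5 colors are needed.
5 colors suffice: color R → {x3, x8}; color B → {x1, x4}; color G → {x2, x7}; color Y → {x5}; color P → {x6}. No two adjacent vertices share a color.

5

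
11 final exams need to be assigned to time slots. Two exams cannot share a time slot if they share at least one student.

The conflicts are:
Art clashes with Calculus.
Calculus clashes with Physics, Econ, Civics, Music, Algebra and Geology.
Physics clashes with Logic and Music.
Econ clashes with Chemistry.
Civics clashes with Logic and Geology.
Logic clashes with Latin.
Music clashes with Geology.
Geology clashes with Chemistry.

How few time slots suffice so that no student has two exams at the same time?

Calculus, Civics, Geology pairwise conflict, so at least 3 time slots are needed.
3 time slots suffice: time slot 1 → {Calculus, Logic, Chemistry}; time slot 2 → {Art, Physics, Econ, Algebra, Geology, Latin}; time slot 3 → {Civics, Music}. No two conflicting exams share a time slot.

3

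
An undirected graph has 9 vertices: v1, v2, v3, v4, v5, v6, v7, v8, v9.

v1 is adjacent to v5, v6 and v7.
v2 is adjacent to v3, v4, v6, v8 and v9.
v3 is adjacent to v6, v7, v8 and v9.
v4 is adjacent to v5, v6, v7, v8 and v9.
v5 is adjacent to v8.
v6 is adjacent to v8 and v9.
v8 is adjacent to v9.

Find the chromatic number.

v2, v3, v6, v8, v9 are pairwise adjacent (a clique of size 5), so at least 5 colors are needed.
5 colors suffice: color 1 → {v5, v6, v7}; color 2 → {v1, v3, v4}; color 3 → {v8}; color 4 → {v9}; color 5 → {v2}. Each edge has distinct colors on its endpoints.

5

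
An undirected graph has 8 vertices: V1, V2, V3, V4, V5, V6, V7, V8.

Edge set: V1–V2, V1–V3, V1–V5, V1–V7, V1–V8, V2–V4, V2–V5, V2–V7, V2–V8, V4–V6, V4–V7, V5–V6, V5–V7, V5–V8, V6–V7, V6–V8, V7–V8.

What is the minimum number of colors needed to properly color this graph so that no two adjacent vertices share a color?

5

V1, V2, V5, V7, V8 form a clique, so at least 5 colors are needed.
5 colors suffice: color R → {V3, V7}; color B → {V2, V6}; color G → {V1, V4}; color Y → {V5}; color P → {V8}. Every edge joins two different colors.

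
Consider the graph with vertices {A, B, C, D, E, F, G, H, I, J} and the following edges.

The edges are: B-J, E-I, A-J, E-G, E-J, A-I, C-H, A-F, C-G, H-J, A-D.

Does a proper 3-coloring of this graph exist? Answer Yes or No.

Yes

The chromatic number is 3. The cycle C-H-J-E-G-C has odd length 5, so it cannot be 2-colored; at least 3 colors are needed.
One proper 3-coloring: A=2, B=2, C=2, D=1, E=2, F=1, G=1, H=3, I=1, J=1.
That is already a proper 3-coloring.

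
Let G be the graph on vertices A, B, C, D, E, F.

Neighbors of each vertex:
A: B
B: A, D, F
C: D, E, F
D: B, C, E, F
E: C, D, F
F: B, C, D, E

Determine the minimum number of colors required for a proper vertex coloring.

C, D, E, F form a clique, so at least 4 colors are needed.
4 colors suffice: A=1, B=3, C=4, D=2, E=3, F=1. Each edge has distinct colors on its endpoints.

4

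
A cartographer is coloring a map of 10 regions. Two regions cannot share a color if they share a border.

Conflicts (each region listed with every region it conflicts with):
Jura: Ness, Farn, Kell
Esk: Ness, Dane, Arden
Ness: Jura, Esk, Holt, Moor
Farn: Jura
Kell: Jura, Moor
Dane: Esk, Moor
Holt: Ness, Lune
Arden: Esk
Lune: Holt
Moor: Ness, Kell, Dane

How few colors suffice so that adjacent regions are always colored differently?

2

Esk and Ness conflict, so at least 2 colors are needed.
2 colors suffice: color 1 → {Ness, Farn, Kell, Dane, Arden, Lune}; color 2 → {Jura, Esk, Holt, Moor}. Each listed conflict is separated.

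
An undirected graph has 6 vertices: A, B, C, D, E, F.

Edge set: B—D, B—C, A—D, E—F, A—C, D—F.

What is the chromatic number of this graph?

2

D and F are adjacent, so at least 2 colors are needed.
2 colors suffice: color 1 → {C, D, E}; color 2 → {A, B, F}. Every edge joins two different colors.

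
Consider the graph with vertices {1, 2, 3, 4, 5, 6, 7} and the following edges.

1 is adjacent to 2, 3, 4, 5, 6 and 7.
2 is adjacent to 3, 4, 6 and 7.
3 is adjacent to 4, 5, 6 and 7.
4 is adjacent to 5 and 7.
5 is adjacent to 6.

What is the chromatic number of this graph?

1, 2, 3, 4, 7 are mutually adjacent (a clique of size 5), so at least 5 colors are needed.
One proper 5-coloring: 1=b, 2=d, 3=a, 4=c, 5=d, 6=c, 7=e. No two adjacent vertices share a color.

5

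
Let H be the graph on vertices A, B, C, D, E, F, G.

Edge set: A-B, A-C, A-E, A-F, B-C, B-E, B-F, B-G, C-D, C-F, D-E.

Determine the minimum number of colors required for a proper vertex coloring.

4

A, B, C, F form a clique, so at least 4 colors are needed.
One proper 4-coloring: A=3, B=1, C=2, D=1, E=2, F=4, G=2. Each edge has distinct colors on its endpoints.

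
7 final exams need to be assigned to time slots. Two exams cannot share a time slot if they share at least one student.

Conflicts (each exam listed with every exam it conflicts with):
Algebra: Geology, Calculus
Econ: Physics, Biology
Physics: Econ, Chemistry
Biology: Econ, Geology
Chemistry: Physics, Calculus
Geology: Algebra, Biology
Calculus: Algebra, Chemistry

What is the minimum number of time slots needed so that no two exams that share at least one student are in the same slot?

3

The cycle Geology-Algebra-Calculus-Chemistry-Physics-Econ-Biology-Geology has odd length 7, so it cannot be 2-colored; at least 3 time slots are needed.
Using 3 time slots: Algebra=1, Econ=2, Physics=3, Biology=1, Chemistry=1, Geology=2, Calculus=2. Each listed conflict is separated.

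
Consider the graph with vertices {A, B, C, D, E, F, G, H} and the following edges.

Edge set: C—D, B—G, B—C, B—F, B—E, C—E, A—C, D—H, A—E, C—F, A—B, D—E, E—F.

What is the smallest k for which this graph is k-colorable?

A, B, C, E are mutually adjacent (a clique of size 4), so at least 4 colors are needed.
One proper 4-coloring: A=yellow, B=green, C=blue, D=green, E=red, F=yellow, G=red, H=red. Every edge joins two different colors.

4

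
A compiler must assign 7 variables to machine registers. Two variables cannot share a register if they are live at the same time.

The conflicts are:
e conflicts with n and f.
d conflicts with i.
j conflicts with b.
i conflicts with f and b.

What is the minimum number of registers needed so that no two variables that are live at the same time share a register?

i and f conflict, so at least 2 registers are needed.
2 registers suffice: register 1 → {e, j, i}; register 2 → {n, d, f, b}. No two conflicting variables share a register.

2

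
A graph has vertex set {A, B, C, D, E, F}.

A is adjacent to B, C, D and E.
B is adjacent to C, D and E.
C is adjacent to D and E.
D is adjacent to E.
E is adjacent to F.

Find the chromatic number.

5

A, B, C, D, E form a clique, so at least 5 colors are needed.
5 colors suffice: color 1 → {E}; color 2 → {A, F}; color 3 → {B}; color 4 → {C}; color 5 → {D}. No two adjacent vertices share a color.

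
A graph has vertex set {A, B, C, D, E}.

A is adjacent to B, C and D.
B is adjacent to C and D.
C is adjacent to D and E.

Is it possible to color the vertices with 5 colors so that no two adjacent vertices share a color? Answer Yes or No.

Yes

The chromatic number is 4. A, B, C, D are mutually adjacent (a clique of size 4), so at least 4 colors are needed.
One proper 4-coloring: A=green, B=yellow, C=red, D=blue, E=blue.
Since 5 ≥ 4, a proper 5-coloring certainly exists.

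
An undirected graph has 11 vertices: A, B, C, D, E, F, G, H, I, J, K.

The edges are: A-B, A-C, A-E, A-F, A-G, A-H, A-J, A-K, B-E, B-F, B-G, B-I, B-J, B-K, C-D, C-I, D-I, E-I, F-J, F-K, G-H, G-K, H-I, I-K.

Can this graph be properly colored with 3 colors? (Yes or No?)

No

A, B, F, J are pairwise adjacent (a clique of size 4), so at least 4 colors are needed.
So 3 colors are not enough.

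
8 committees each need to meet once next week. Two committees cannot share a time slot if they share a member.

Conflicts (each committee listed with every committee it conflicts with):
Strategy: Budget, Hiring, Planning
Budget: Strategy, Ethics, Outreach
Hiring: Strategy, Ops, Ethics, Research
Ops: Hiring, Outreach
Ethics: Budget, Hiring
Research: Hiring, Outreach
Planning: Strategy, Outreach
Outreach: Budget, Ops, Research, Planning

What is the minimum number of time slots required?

The cycle Outreach-Research-Hiring-Ethics-Budget-Outreach has odd length 5, so it cannot be 2-colored; at least 3 time slots are needed.
A valid assignment using 3 time slots: Strategy=3, Budget=2, Hiring=1, Ops=2, Ethics=3, Research=2, Planning=2, Outreach=1. No two conflicting committees share a time slot.

3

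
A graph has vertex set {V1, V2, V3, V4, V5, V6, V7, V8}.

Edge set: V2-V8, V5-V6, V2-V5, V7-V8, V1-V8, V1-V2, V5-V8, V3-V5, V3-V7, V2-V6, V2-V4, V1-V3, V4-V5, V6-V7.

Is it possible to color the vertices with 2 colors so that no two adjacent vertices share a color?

No

V2, V5, V6 are pairwise adjacent, so at least 3 colors are needed.
So 2 colors are not enough.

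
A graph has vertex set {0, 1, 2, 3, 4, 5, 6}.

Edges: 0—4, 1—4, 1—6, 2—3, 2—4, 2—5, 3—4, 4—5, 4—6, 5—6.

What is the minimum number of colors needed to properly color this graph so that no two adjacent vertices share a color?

3

1, 4, 6 form a triangle, so at least 3 colors are needed.
3 colors suffice: 0=blue, 1=green, 2=blue, 3=green, 4=red, 5=green, 6=blue. Every edge joins two different colors.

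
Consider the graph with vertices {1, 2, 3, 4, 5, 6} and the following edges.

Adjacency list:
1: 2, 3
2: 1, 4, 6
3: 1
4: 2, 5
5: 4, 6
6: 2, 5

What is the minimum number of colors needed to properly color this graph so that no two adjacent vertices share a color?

1 and 3 are adjacent, so at least 2 colors are needed.
2 colors suffice: color a → {2, 3, 5}; color b → {1, 4, 6}. No two adjacent vertices share a color.

2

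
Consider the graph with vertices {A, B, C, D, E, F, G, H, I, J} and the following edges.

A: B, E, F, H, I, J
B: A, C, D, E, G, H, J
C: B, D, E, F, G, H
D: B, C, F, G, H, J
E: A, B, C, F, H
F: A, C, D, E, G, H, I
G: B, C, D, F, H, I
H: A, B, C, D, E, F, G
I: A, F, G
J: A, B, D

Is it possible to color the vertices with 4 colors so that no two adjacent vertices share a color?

No

B, C, D, G, H form a clique, so at least 5 colors are needed.
So 4 colors are not enough.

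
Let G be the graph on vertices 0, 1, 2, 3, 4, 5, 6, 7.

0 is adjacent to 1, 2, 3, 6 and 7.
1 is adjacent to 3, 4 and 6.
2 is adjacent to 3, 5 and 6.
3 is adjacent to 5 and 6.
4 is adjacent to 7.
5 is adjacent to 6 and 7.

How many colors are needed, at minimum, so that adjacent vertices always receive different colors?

0, 1, 3, 6 are pairwise adjacent (a clique of size 4), so at least 4 colors are needed.
4 colors suffice: 0=a, 1=d, 2=d, 3=b, 4=a, 5=a, 6=c, 7=b. No two adjacent vertices share a color.

4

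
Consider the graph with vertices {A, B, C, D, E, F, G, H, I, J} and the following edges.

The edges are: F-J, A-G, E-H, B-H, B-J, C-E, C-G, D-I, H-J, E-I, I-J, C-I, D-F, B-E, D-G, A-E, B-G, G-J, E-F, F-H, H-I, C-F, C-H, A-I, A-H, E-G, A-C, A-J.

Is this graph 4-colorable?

A, C, E, H, I are mutually adjacent (a clique of size 5), so at least 5 colors are needed.
So 4 colors are not enough.

No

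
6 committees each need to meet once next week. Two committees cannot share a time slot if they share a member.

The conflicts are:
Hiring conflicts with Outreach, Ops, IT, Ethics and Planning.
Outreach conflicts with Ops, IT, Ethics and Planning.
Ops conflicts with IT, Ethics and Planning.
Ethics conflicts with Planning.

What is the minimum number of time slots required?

Hiring, Outreach, Ops, Ethics, Planning are mutually in conflict, so at least 5 time slots are needed.
A valid assignment using 5 time slots: Hiring=3, Outreach=2, Ops=1, IT=4, Ethics=4, Planning=5. Every pair that conflicts lands in different time slots.

5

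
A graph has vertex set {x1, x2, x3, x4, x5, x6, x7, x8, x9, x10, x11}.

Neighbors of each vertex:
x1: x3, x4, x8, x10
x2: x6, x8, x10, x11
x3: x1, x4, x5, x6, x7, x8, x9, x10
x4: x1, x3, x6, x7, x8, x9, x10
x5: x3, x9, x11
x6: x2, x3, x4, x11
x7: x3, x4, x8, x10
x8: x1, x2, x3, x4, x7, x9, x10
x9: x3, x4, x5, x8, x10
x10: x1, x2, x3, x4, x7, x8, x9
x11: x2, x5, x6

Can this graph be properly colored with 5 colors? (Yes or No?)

The chromatic number is 5. x3, x4, x7, x8, x10 are mutually adjacent (a clique of size 5), so at least 5 colors are needed.
A valid assignment using 5 colors: x1=5, x2=1, x3=1, x4=3, x5=2, x6=2, x7=5, x8=2, x9=5, x10=4, x11=3.
That is already a proper 5-coloring.

Yes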